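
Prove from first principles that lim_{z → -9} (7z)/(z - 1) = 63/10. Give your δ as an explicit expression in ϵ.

Suppose ϵ > 0. We want δ > 0 with 0 < |z + 9| < δ ⇒ |(7z)/(z - 1) − (63/10)| < ϵ.
Combining over a common denominator, (7z)/(z - 1) − (63/10) = [(7z)·(-10) − (-63)·(z - 1)] / [(-10)·(z - 1)] = -7(z + 9) / ((-10)(z - 1)).
So |(7z)/(z - 1) − (63/10)| = 7|z + 9| / (10·|z − 1|).
Restrict δ ≤ 5. Then |z + 9| < 5 gives |z − 1| = |(z + 9) + (-10)| ≥ 10 − 5 = 5.
Hence |(7z)/(z - 1) − (63/10)| < 7|z + 9|/(10·5) = (7/50)|z + 9|, which is < ϵ once |z + 9| < (50/7)ϵ.
Take δ = min(5, (50/7)ϵ). Then 0 < |z + 9| < δ forces both bounds, so |(7z)/(z - 1) − (63/10)| < ϵ.

δ = min(5, (50/7)ϵ)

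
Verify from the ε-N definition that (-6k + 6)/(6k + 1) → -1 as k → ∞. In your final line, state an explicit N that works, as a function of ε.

Suppose ε > 0. For k ≥ 1, |(-6k + 6)/(6k + 1) + 1| = |42|/(6(6k + 1)) = 42/(6(6k + 1)).
Since 6k + 1 ≥ 6k for k ≥ 1, this is ≤ 42/(6·6k) = (7/6)/k.
So |(-6k + 6)/(6k + 1) + 1| < ε whenever k > (7/6)/ε.
Take N = (7/6)/ε. If k > N then |(-6k + 6)/(6k + 1) + 1| ≤ (7/6)/k < ε.

N = (7/6)/ε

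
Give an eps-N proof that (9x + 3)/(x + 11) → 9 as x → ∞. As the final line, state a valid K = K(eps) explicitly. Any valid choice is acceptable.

K = 96/eps

Fix eps > 0. We seek K > 0 such that x > K implies |(9x + 3)/(x + 11) − 9| < eps.
(9x + 3)/(x + 11) − 9 = ((9x + 3) − 9(x + 11)) / ((x + 11)) = -96/((x + 11)).
For x > 0 we have x + 11 > x, so |(9x + 3)/(x + 11) − 9| = 96/((x + 11)) < 96/(x) = 96/x.
Thus |(9x + 3)/(x + 11) − 9| < eps whenever x > 96/eps.
Take K = 96/eps. If x > K then |(9x + 3)/(x + 11) − 9| < 96/x < eps.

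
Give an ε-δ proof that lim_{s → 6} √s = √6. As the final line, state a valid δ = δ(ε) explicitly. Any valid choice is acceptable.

Fix ε > 0. We want δ > 0 such that 0 < |s − 6| < δ implies |√s − √6| < ε.
Multiplying by the conjugate, |√s − √6| = |s − 6|/(√s + √6).
Restrict δ ≤ 6 so that |s − 6| < 6 forces s > 0, and then √s + √6 > √6.
Hence |√s − √6| < |s − 6|/√6, which is < ε once |s − 6| < √6·ε.
Take δ = min(6, √6·ε). If 0 < |s − 6| < δ then s > 0 and |√s − √6| < |s − 6|/√6 < ε.

δ = min(6, √6·ε)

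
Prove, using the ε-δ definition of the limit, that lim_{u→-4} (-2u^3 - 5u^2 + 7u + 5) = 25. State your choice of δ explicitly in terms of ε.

Let ε > 0. We want δ > 0 such that 0 < |u + 4| < δ implies |(-2u^3 - 5u^2 + 7u + 5) − 25| < ε.
(-2u^3 - 5u^2 + 7u + 5) − 25 = -2u^3 - 5u^2 + 7u - 20 = (u + 4)(-2u^2 + 3u - 5).
So |(-2u^3 - 5u^2 + 7u + 5) − 25| = |u + 4|·|-2u^2 + 3u - 5|.
Require δ ≤ 1. Then |u + 4| < 1 gives |u| < 5, and by the triangle inequality |-2u^2 + 3u - 5| ≤ 2·5^2 + 3·5 + 5 = 70.
Hence |(-2u^3 - 5u^2 + 7u + 5) − 25| ≤ 70|u + 4| < ε provided |u + 4| < ε/70.
Choosing δ = min(1, ε/70) ensures both conditions, hence |(-2u^3 - 5u^2 + 7u + 5) − 25| < ε.

δ = min(1, ε/70)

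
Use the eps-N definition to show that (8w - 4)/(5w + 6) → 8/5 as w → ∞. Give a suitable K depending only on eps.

Fix eps > 0. We seek K > 0 such that w > K implies |(8w - 4)/(5w + 6) − (8/5)| < eps.
(8w - 4)/(5w + 6) − (8/5) = (5(8w - 4) − 8(5w + 6)) / (5(5w + 6)) = -68/(5(5w + 6)).
For w > 0 we have 5w + 6 > 5w, so |(8w - 4)/(5w + 6) − (8/5)| = 68/(5(5w + 6)) < 68/(5·5w) = (68/25)/w.
Thus |(8w - 4)/(5w + 6) − (8/5)| < eps whenever w > (68/25)/eps.
Take K = (68/25)/eps. If w > K then |(8w - 4)/(5w + 6) − (8/5)| < (68/25)/w < eps.

K = (68/25)/eps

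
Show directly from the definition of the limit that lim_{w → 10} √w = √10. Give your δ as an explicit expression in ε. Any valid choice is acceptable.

δ = min(10, √10·ε)

Fix ε > 0. We want δ > 0 such that 0 < |w − 10| < δ implies |√w − √10| < ε.
Multiplying by the conjugate, |√w − √10| = |w − 10|/(√w + √10).
Restrict δ ≤ 10 so that |w − 10| < 10 forces w > 0, and then √w + √10 > √10.
Hence |√w − √10| < |w − 10|/√10, which is < ε once |w − 10| < √10·ε.
Take δ = min(10, √10·ε). If 0 < |w − 10| < δ then w > 0 and |√w − √10| < |w − 10|/√10 < ε.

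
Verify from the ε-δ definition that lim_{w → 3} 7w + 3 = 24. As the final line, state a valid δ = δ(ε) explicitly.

δ = ε/7

Fix ε > 0. We need δ > 0 so that 0 < |w − 3| < δ implies |(7w + 3) − 24| < ε.
Since (7w + 3) − 24 = 7(w − 3), we have |(7w + 3) − 24| = 7|w − 3|.
Thus it suffices that |w − 3| < ε/7.
Choosing δ = ε/7 gives |(7w + 3) − 24| = 7|w − 3| < ε whenever |w − 3| < δ.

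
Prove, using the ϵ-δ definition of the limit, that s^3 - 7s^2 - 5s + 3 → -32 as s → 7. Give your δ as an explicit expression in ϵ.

δ = min(1, ϵ/69)

Let ϵ > 0. We want δ > 0 such that 0 < |s − 7| < δ implies |(s^3 - 7s^2 - 5s + 3) + 32| < ϵ.
(s^3 - 7s^2 - 5s + 3) + 32 = s^3 - 7s^2 - 5s + 35 = (s − 7)(s^2 - 5).
So |(s^3 - 7s^2 - 5s + 3) + 32| = |s − 7|·|s^2 - 5|.
Require δ ≤ 1. Then |s − 7| < 1 gives |s| < 8, and by the triangle inequality |s^2 - 5| ≤ 8^2 + 5 = 69.
Hence |(s^3 - 7s^2 - 5s + 3) + 32| ≤ 69|s − 7| < ϵ provided |s − 7| < ϵ/69.
Choosing δ = min(1, ϵ/69) ensures both conditions, hence |(s^3 - 7s^2 - 5s + 3) + 32| < ϵ.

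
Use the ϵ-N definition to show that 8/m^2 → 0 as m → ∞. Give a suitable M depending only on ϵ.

Suppose ϵ > 0. For m ≥ 1, |8/m^2 − 0| = 8/m^2.
8/m^2 < ϵ ⇔ m^2 > 8/ϵ ⇔ m > (8/ϵ)^{1/2}.
Take M = (8/ϵ)^{1/2}. Then m > M implies 8/m^2 < ϵ.

M = (8/ϵ)^{1/2}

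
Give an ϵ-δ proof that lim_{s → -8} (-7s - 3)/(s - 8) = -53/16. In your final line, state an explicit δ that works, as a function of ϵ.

δ = min(8, (128/59)ϵ)

Suppose ϵ > 0. We want δ > 0 with 0 < |s + 8| < δ ⇒ |(-7s - 3)/(s - 8) + 53/16| < ϵ.
Combining over a common denominator, (-7s - 3)/(s - 8) + 53/16 = [(-7s - 3)·(-16) − 53·(s - 8)] / [(-16)·(s - 8)] = 59(s + 8) / ((-16)(s - 8)).
So |(-7s - 3)/(s - 8) + 53/16| = 59|s + 8| / (16·|s − 8|).
Restrict δ ≤ 8. Then |s + 8| < 8 gives |s − 8| = |(s + 8) + (-16)| ≥ 16 − 8 = 8.
Hence |(-7s - 3)/(s - 8) + 53/16| < 59|s + 8|/(16·8) = (59/128)|s + 8|, which is < ϵ once |s + 8| < (128/59)ϵ.
Take δ = min(8, (128/59)ϵ). Then 0 < |s + 8| < δ forces both bounds, so |(-7s - 3)/(s - 8) + 53/16| < ϵ.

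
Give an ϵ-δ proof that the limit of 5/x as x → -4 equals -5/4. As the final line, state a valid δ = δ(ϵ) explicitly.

δ = min(2, (8/5)ϵ)

Let ϵ > 0 be given. We seek δ > 0 such that 0 < |x + 4| < δ implies |5/x + 5/4| < ϵ.
|5/x + 5/4| = 5·|-4 − x|/(4·|x|) = 5|x + 4|/(4|x|).
Restrict δ ≤ 2. Then |x + 4| < 2 gives |x| > 2, so 4|x| > 8.
Then |5/x + 5/4| < 5|x + 4|/8, which is < ϵ when |x + 4| < (8/5)ϵ.
Take δ = min(2, (8/5)ϵ). Then 0 < |x + 4| < δ gives both |x + 4| < 2 and |x + 4| < (8/5)ϵ, so |5/x + 5/4| < ϵ.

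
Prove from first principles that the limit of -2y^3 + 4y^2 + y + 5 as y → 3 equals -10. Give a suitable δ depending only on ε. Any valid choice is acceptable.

Let ε > 0 be given. We want δ > 0 such that 0 < |y − 3| < δ implies |(-2y^3 + 4y^2 + y + 5) + 10| < ε.
(-2y^3 + 4y^2 + y + 5) + 10 = -2y^3 + 4y^2 + y + 15 = (y − 3)(-2y^2 - 2y - 5).
So |(-2y^3 + 4y^2 + y + 5) + 10| = |y − 3|·|-2y^2 - 2y - 5|.
Require δ ≤ 2. Then |y − 3| < 2 gives |y| < 5, and by the triangle inequality |-2y^2 - 2y - 5| ≤ 2·5^2 + 2·5 + 5 = 65.
Hence |(-2y^3 + 4y^2 + y + 5) + 10| ≤ 65|y − 3| < ε provided |y − 3| < ε/65.
Choosing δ = min(2, ε/65) ensures both conditions, hence |(-2y^3 + 4y^2 + y + 5) + 10| < ε.

δ = min(2, ε/65)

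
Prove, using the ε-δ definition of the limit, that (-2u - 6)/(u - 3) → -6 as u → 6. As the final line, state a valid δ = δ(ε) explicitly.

δ = min(3/2, (3/8)ε)

Suppose ε > 0. We want δ > 0 with 0 < |u − 6| < δ ⇒ |(-2u - 6)/(u - 3) + 6| < ε.
Combining over a common denominator, (-2u - 6)/(u - 3) + 6 = [(-2u - 6)·3 − (-18)·(u - 3)] / [3·(u - 3)] = 12(u − 6) / (3(u - 3)).
So |(-2u - 6)/(u - 3) + 6| = 12|u − 6| / (3·|u − 3|).
Restrict δ ≤ 3/2. Then |u − 6| < 3/2 gives |u − 3| = |(u − 6) + 3| ≥ 3 − 3/2 = 3/2.
Hence |(-2u - 6)/(u - 3) + 6| < 12|u − 6|/(3·(3/2)) = (8/3)|u − 6|, which is < ε once |u − 6| < (3/8)ε.
Take δ = min(3/2, (3/8)ε). Then 0 < |u − 6| < δ forces both bounds, so |(-2u - 6)/(u - 3) + 6| < ε.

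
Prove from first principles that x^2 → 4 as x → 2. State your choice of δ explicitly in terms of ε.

δ = min(2, ε/6)

Let ε > 0. We seek δ > 0 with 0 < |x − 2| < δ ⇒ |x^2 − 4| < ε.
Factor: x^2 − 4 = (x − 2)(x + 2), so |x^2 − 4| = |x − 2|·|x + 2|.
Impose δ ≤ 2 so that |x| < 4; then |x + 2| ≤ 6.
Hence |x^2 − 4| ≤ 6|x − 2|, which is < ε once |x − 2| < ε/6.
Take δ = min(2, ε/6). If 0 < |x − 2| < δ then both bounds hold and |x^2 − 4| ≤ 6|x − 2| < 6·(ε/6) = ε.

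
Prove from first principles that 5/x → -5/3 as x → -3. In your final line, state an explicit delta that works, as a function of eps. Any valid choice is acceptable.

delta = min(3/2, (9/10)eps)

Let eps > 0. We seek delta > 0 such that 0 < |x + 3| < delta implies |5/x + 5/3| < eps.
|5/x + 5/3| = 5·|-3 − x|/(3·|x|) = 5|x + 3|/(3|x|).
Require delta ≤ 3/2 so that |x| > 3 − 3/2 = 3/2, hence 3|x| > 9/2.
Then |5/x + 5/3| < 5|x + 3|/(9/2), which is < eps when |x + 3| < (9/10)eps.
Take delta = min(3/2, (9/10)eps). Then 0 < |x + 3| < delta gives both |x + 3| < 3/2 and |x + 3| < (9/10)eps, so |5/x + 5/3| < eps.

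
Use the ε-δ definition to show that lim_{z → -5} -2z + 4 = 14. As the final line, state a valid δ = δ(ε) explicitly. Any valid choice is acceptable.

δ = ε/2

Fix ε > 0. We need δ > 0 so that 0 < |z + 5| < δ implies |(-2z + 4) − 14| < ε.
Since (-2z + 4) − 14 = -2(z + 5), we have |(-2z + 4) − 14| = 2|z + 5|.
So 2|z + 5| < ε exactly when |z + 5| < ε/2.
Take δ = ε/2. If 0 < |z + 5| < δ then |(-2z + 4) − 14| = 2|z + 5| < 2·(ε/2) = ε.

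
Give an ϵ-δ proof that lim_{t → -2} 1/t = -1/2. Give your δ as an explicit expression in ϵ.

δ = min(1, 2ϵ)

Let ϵ > 0. We seek δ > 0 such that 0 < |t + 2| < δ implies |1/t + 1/2| < ϵ.
|1/t + 1/2| = |-2 − t|/(2·|t|) = |t + 2|/(2|t|).
Restrict δ ≤ 1. Then |t + 2| < 1 gives |t| > 1, so 2|t| > 2.
Then |1/t + 1/2| < |t + 2|/2, which is < ϵ when |t + 2| < 2ϵ.
Take δ = min(1, 2ϵ). Then 0 < |t + 2| < δ gives both |t + 2| < 1 and |t + 2| < 2ϵ, so |1/t + 1/2| < ϵ.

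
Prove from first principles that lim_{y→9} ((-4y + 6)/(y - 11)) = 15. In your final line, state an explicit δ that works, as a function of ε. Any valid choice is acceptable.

δ = min(1, (1/19)ε)

Suppose ε > 0. We want δ > 0 with 0 < |y − 9| < δ ⇒ |(-4y + 6)/(y - 11) − 15| < ε.
Combining over a common denominator, (-4y + 6)/(y - 11) − 15 = [(-4y + 6)·(-2) − (-30)·(y - 11)] / [(-2)·(y - 11)] = 38(y − 9) / ((-2)(y - 11)).
So |(-4y + 6)/(y - 11) − 15| = 38|y − 9| / (2·|y − 11|).
Restrict δ ≤ 1. Then |y − 9| < 1 gives |y − 11| = |(y − 9) + (-2)| ≥ 2 − 1 = 1.
Hence |(-4y + 6)/(y - 11) − 15| < 38|y − 9|/(2·1) = 19|y − 9|, which is < ε once |y − 9| < (1/19)ε.
Take δ = min(1, (1/19)ε). Then 0 < |y − 9| < δ forces both bounds, so |(-4y + 6)/(y - 11) − 15| < ε.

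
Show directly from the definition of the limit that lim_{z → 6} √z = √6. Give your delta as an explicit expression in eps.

delta = min(6, √6·eps)

Suppose eps > 0. We want delta > 0 such that 0 < |z − 6| < delta implies |√z − √6| < eps.
Multiplying by the conjugate, |√z − √6| = |z − 6|/(√z + √6).
Restrict delta ≤ 6 so that |z − 6| < 6 forces z > 0, and then √z + √6 > √6.
Hence |√z − √6| < |z − 6|/√6, which is < eps once |z − 6| < √6·eps.
Take delta = min(6, √6·eps). If 0 < |z − 6| < delta then z > 0 and |√z − √6| < |z − 6|/√6 < eps.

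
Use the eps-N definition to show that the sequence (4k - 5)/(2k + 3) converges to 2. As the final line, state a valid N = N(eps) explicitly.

Suppose eps > 0. For k ≥ 1, |(4k - 5)/(2k + 3) − 2| = |-22|/(2(2k + 3)) = 22/(2(2k + 3)).
Since 2k + 3 ≥ 2k for k ≥ 1, this is ≤ 22/(2·2k) = (11/2)/k.
So |(4k - 5)/(2k + 3) − 2| < eps whenever k > (11/2)/eps.
Take N = (11/2)/eps. If k > N then |(4k - 5)/(2k + 3) − 2| ≤ (11/2)/k < eps.

N = (11/2)/eps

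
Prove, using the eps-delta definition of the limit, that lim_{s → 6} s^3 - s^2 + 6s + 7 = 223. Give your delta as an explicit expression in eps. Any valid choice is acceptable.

delta = min(2, eps/140)

Suppose eps > 0. We want delta > 0 such that 0 < |s − 6| < delta implies |(s^3 - s^2 + 6s + 7) − 223| < eps.
(s^3 - s^2 + 6s + 7) − 223 = s^3 - s^2 + 6s - 216 = (s − 6)(s^2 + 5s + 36).
So |(s^3 - s^2 + 6s + 7) − 223| = |s − 6|·|s^2 + 5s + 36|.
Assume first that |s − 6| < 2, so |s| < 8. Then |s^2 + 5s + 36| ≤ 8^2 + 5·8 + 36 = 140.
Hence |(s^3 - s^2 + 6s + 7) − 223| ≤ 140|s − 6| < eps provided |s − 6| < eps/140.
Take delta = min(2, eps/140). Then 0 < |s − 6| < delta gives both |s − 6| < 2 and |s − 6| < eps/140, so |(s^3 - s^2 + 6s + 7) − 223| < eps.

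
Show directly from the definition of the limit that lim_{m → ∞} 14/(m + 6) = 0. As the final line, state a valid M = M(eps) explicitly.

Suppose eps > 0. For m ≥ 1, |14/(m + 6) − 0| = 14/(m + 6) ≤ 14/m.
We need 14/m < eps, i.e. m > 14/eps.
Take M = 14/eps. If m > M then |14/(m + 6)| ≤ 14/m < eps.

M = 14/eps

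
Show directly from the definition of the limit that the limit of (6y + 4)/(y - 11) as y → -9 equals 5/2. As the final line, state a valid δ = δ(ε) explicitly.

Fix ε > 0. We want δ > 0 with 0 < |y + 9| < δ ⇒ |(6y + 4)/(y - 11) − (5/2)| < ε.
Combining over a common denominator, (6y + 4)/(y - 11) − (5/2) = [(6y + 4)·(-20) − (-50)·(y - 11)] / [(-20)·(y - 11)] = -70(y + 9) / ((-20)(y - 11)).
So |(6y + 4)/(y - 11) − (5/2)| = 70|y + 9| / (20·|y − 11|).
Restrict δ ≤ 10. Then |y + 9| < 10 gives |y − 11| = |(y + 9) + (-20)| ≥ 20 − 10 = 10.
Hence |(6y + 4)/(y - 11) − (5/2)| < 70|y + 9|/(20·10) = (7/20)|y + 9|, which is < ε once |y + 9| < (20/7)ε.
Take δ = min(10, (20/7)ε). Then 0 < |y + 9| < δ forces both bounds, so |(6y + 4)/(y - 11) − (5/2)| < ε.

δ = min(10, (20/7)ε)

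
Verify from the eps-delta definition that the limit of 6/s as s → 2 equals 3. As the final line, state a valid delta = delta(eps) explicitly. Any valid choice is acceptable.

Fix eps > 0. We seek delta > 0 such that 0 < |s − 2| < delta implies |6/s − 3| < eps.
|6/s − 3| = 6·|2 − s|/(2·|s|) = 6|s − 2|/(2|s|).
Restrict delta ≤ 1. Then |s − 2| < 1 gives |s| > 1, so 2|s| > 2.
Then |6/s − 3| < 6|s − 2|/2, which is < eps when |s − 2| < (1/3)eps.
Take delta = min(1, (1/3)eps). Then 0 < |s − 2| < delta gives both |s − 2| < 1 and |s − 2| < (1/3)eps, so |6/s − 3| < eps.

delta = min(1, (1/3)eps)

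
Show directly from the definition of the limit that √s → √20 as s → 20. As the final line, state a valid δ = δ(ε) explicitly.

δ = min(20, √20·ε)

Let ε > 0. We want δ > 0 such that 0 < |s − 20| < δ implies |√s − √20| < ε.
Multiplying by the conjugate, |√s − √20| = |s − 20|/(√s + √20).
Restrict δ ≤ 20 so that |s − 20| < 20 forces s > 0, and then √s + √20 > √20.
Hence |√s − √20| < |s − 20|/√20, which is < ε once |s − 20| < √20·ε.
Take δ = min(20, √20·ε). If 0 < |s − 20| < δ then s > 0 and |√s − √20| < |s − 20|/√20 < ε.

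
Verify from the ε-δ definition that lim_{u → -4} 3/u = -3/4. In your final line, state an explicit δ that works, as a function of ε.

δ = min(2, (8/3)ε)

Fix ε > 0. We seek δ > 0 such that 0 < |u + 4| < δ implies |3/u + 3/4| < ε.
|3/u + 3/4| = 3·|-4 − u|/(4·|u|) = 3|u + 4|/(4|u|).
Restrict δ ≤ 2. Then |u + 4| < 2 gives |u| > 2, so 4|u| > 8.
Then |3/u + 3/4| < 3|u + 4|/8, which is < ε when |u + 4| < (8/3)ε.
Take δ = min(2, (8/3)ε). Then 0 < |u + 4| < δ gives both |u + 4| < 2 and |u + 4| < (8/3)ε, so |3/u + 3/4| < ε.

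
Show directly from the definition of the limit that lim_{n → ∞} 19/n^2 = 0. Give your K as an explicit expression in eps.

K = (19/eps)^{1/2}

Let eps > 0 be given. For n ≥ 1, |19/n^2 − 0| = 19/n^2.
19/n^2 < eps ⇔ n^2 > 19/eps ⇔ n > (19/eps)^{1/2}.
Take K = (19/eps)^{1/2}. Then n > K implies 19/n^2 < eps.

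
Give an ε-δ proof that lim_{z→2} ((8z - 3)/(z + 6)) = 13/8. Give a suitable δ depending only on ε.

δ = min(4, (32/51)ε)

Fix ε > 0. We want δ > 0 with 0 < |z − 2| < δ ⇒ |(8z - 3)/(z + 6) − (13/8)| < ε.
Combining over a common denominator, (8z - 3)/(z + 6) − (13/8) = [(8z - 3)·8 − 13·(z + 6)] / [8·(z + 6)] = 51(z − 2) / (8(z + 6)).
So |(8z - 3)/(z + 6) − (13/8)| = 51|z − 2| / (8·|z + 6|).
Restrict δ ≤ 4. Then |z − 2| < 4 gives |z + 6| = |(z − 2) + 8| ≥ 8 − 4 = 4.
Hence |(8z - 3)/(z + 6) − (13/8)| < 51|z − 2|/(8·4) = (51/32)|z − 2|, which is < ε once |z − 2| < (32/51)ε.
Take δ = min(4, (32/51)ε). Then 0 < |z − 2| < δ forces both bounds, so |(8z - 3)/(z + 6) − (13/8)| < ε.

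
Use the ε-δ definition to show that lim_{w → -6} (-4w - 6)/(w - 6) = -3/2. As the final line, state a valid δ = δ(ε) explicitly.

Let ε > 0. We want δ > 0 with 0 < |w + 6| < δ ⇒ |(-4w - 6)/(w - 6) + 3/2| < ε.
Combining over a common denominator, (-4w - 6)/(w - 6) + 3/2 = [(-4w - 6)·(-12) − 18·(w - 6)] / [(-12)·(w - 6)] = 30(w + 6) / ((-12)(w - 6)).
So |(-4w - 6)/(w - 6) + 3/2| = 30|w + 6| / (12·|w − 6|).
Restrict δ ≤ 6. Then |w + 6| < 6 gives |w − 6| = |(w + 6) + (-12)| ≥ 12 − 6 = 6.
Hence |(-4w - 6)/(w - 6) + 3/2| < 30|w + 6|/(12·6) = (5/12)|w + 6|, which is < ε once |w + 6| < (12/5)ε.
Take δ = min(6, (12/5)ε). Then 0 < |w + 6| < δ forces both bounds, so |(-4w - 6)/(w - 6) + 3/2| < ε.

δ = min(6, (12/5)ε)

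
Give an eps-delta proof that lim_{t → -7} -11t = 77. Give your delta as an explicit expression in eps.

delta = eps/11

Let eps > 0 be given. We need delta > 0 so that 0 < |t + 7| < delta implies |(-11t) − 77| < eps.
|(-11t) − 77| = |-11t - 77| = 11|t + 7|.
Thus it suffices that |t + 7| < eps/11.
Choosing delta = eps/11 gives |(-11t) − 77| = 11|t + 7| < eps whenever |t + 7| < delta.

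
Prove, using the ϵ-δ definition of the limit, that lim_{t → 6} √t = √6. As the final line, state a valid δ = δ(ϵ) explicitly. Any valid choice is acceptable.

Let ϵ > 0. We want δ > 0 such that 0 < |t − 6| < δ implies |√t − √6| < ϵ.
Multiplying by the conjugate, |√t − √6| = |t − 6|/(√t + √6).
Restrict δ ≤ 6 so that |t − 6| < 6 forces t > 0, and then √t + √6 > √6.
Hence |√t − √6| < |t − 6|/√6, which is < ϵ once |t − 6| < √6·ϵ.
Take δ = min(6, √6·ϵ). If 0 < |t − 6| < δ then t > 0 and |√t − √6| < |t − 6|/√6 < ϵ.

δ = min(6, √6·ϵ)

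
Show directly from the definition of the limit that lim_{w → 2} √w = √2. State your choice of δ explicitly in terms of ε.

δ = min(2, √2·ε)

Let ε > 0 be given. We want δ > 0 such that 0 < |w − 2| < δ implies |√w − √2| < ε.
Multiplying by the conjugate, |√w − √2| = |w − 2|/(√w + √2).
Restrict δ ≤ 2 so that |w − 2| < 2 forces w > 0, and then √w + √2 > √2.
Hence |√w − √2| < |w − 2|/√2, which is < ε once |w − 2| < √2·ε.
Take δ = min(2, √2·ε). If 0 < |w − 2| < δ then w > 0 and |√w − √2| < |w − 2|/√2 < ε.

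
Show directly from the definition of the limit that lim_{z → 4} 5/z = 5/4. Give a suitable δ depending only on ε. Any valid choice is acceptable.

δ = min(2, (8/5)ε)

Let ε > 0 be given. We seek δ > 0 such that 0 < |z − 4| < δ implies |5/z − (5/4)| < ε.
|5/z − (5/4)| = 5·|4 − z|/(4·|z|) = 5|z − 4|/(4|z|).
Restrict δ ≤ 2. Then |z − 4| < 2 gives |z| > 2, so 4|z| > 8.
Then |5/z − (5/4)| < 5|z − 4|/8, which is < ε when |z − 4| < (8/5)ε.
Take δ = min(2, (8/5)ε). Then 0 < |z − 4| < δ gives both |z − 4| < 2 and |z − 4| < (8/5)ε, so |5/z − (5/4)| < ε.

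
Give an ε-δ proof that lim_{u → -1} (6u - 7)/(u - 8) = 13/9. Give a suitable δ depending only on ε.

δ = min(9/2, (81/82)ε)

Let ε > 0. We want δ > 0 with 0 < |u + 1| < δ ⇒ |(6u - 7)/(u - 8) − (13/9)| < ε.
Combining over a common denominator, (6u - 7)/(u - 8) − (13/9) = [(6u - 7)·(-9) − (-13)·(u - 8)] / [(-9)·(u - 8)] = -41(u + 1) / ((-9)(u - 8)).
So |(6u - 7)/(u - 8) − (13/9)| = 41|u + 1| / (9·|u − 8|).
Require δ ≤ 9/2, so |u − 8| ≥ |-9| − |u + 1| > 9 − 9/2 = 9/2.
Hence |(6u - 7)/(u - 8) − (13/9)| < 41|u + 1|/(9·(9/2)) = (82/81)|u + 1|, which is < ε once |u + 1| < (81/82)ε.
Take δ = min(9/2, (81/82)ε). Then 0 < |u + 1| < δ forces both bounds, so |(6u - 7)/(u - 8) − (13/9)| < ε.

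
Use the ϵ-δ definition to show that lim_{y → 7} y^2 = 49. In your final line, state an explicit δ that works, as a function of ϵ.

Suppose ϵ > 0. We seek δ > 0 with 0 < |y − 7| < δ ⇒ |y^2 − 49| < ϵ.
Factor: y^2 − 49 = (y − 7)(y + 7), so |y^2 − 49| = |y − 7|·|y + 7|.
Restrict δ ≤ 1. Then |y − 7| < 1 gives |y| < 8, so by the triangle inequality |y + 7| ≤ 8 + 7 = 15.
Hence |y^2 − 49| ≤ 15|y − 7|, which is < ϵ once |y − 7| < ϵ/15.
Take δ = min(1, ϵ/15). If 0 < |y − 7| < δ then both bounds hold and |y^2 − 49| ≤ 15|y − 7| < 15·(ϵ/15) = ϵ.

δ = min(1, ϵ/15)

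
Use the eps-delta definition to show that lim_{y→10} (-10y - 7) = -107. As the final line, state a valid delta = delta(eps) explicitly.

Suppose eps > 0. We need delta > 0 so that 0 < |y − 10| < delta implies |(-10y - 7) + 107| < eps.
Since (-10y - 7) + 107 = -10(y − 10), we have |(-10y - 7) + 107| = 10|y − 10|.
Thus it suffices that |y − 10| < eps/10.
Choosing delta = eps/10 gives |(-10y - 7) + 107| = 10|y − 10| < eps whenever |y − 10| < delta.

delta = eps/10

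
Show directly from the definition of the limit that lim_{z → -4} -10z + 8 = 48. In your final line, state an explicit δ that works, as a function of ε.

δ = ε/10

Let ε > 0. We need δ > 0 so that 0 < |z + 4| < δ implies |(-10z + 8) − 48| < ε.
Since (-10z + 8) − 48 = -10(z + 4), we have |(-10z + 8) − 48| = 10|z + 4|.
Thus it suffices that |z + 4| < ε/10.
Take δ = ε/10. If 0 < |z + 4| < δ then |(-10z + 8) − 48| = 10|z + 4| < 10·(ε/10) = ε.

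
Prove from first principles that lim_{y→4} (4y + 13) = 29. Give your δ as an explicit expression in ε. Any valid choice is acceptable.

δ = ε/4

Fix ε > 0. We need δ > 0 so that 0 < |y − 4| < δ implies |(4y + 13) − 29| < ε.
Since (4y + 13) − 29 = 4(y − 4), we have |(4y + 13) − 29| = 4|y − 4|.
So 4|y − 4| < ε exactly when |y − 4| < ε/4.
Take δ = ε/4. If 0 < |y − 4| < δ then |(4y + 13) − 29| = 4|y − 4| < 4·(ε/4) = ε.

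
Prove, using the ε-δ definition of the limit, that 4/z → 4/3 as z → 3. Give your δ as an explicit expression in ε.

δ = min(3/2, (9/8)ε)

Let ε > 0 be given. We seek δ > 0 such that 0 < |z − 3| < δ implies |4/z − (4/3)| < ε.
|4/z − (4/3)| = 4·|3 − z|/(3·|z|) = 4|z − 3|/(3|z|).
Restrict δ ≤ 3/2. Then |z − 3| < 3/2 gives |z| > 3/2, so 3|z| > 9/2.
Then |4/z − (4/3)| < 4|z − 3|/(9/2), which is < ε when |z − 3| < (9/8)ε.
Take δ = min(3/2, (9/8)ε). Then 0 < |z − 3| < δ gives both |z − 3| < 3/2 and |z − 3| < (9/8)ε, so |4/z − (4/3)| < ε.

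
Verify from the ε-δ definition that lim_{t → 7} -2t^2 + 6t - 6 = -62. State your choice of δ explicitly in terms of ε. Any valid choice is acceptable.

Let ε > 0 be given. We want δ > 0 such that 0 < |t − 7| < δ implies |(-2t^2 + 6t - 6) + 62| < ε.
(-2t^2 + 6t - 6) + 62 = -2t^2 + 6t + 56 = (t − 7)(-2t - 8).
So |(-2t^2 + 6t - 6) + 62| = |t − 7|·|-2t - 8|.
Assume first that |t − 7| < 1, so |t| < 8. Then |-2t - 8| ≤ 2·8 + 8 = 24.
Hence |(-2t^2 + 6t - 6) + 62| ≤ 24|t − 7| < ε provided |t − 7| < ε/24.
Take δ = min(1, ε/24). Then 0 < |t − 7| < δ gives both |t − 7| < 1 and |t − 7| < ε/24, so |(-2t^2 + 6t - 6) + 62| < ε.

δ = min(1, ε/24)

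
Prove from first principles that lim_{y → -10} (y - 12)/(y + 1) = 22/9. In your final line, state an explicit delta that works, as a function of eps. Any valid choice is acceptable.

delta = min(9/2, (81/26)eps)

Let eps > 0. We want delta > 0 with 0 < |y + 10| < delta ⇒ |(y - 12)/(y + 1) − (22/9)| < eps.
Combining over a common denominator, (y - 12)/(y + 1) − (22/9) = [(y - 12)·(-9) − (-22)·(y + 1)] / [(-9)·(y + 1)] = 13(y + 10) / ((-9)(y + 1)).
So |(y - 12)/(y + 1) − (22/9)| = 13|y + 10| / (9·|y + 1|).
Restrict delta ≤ 9/2. Then |y + 10| < 9/2 gives |y + 1| = |(y + 10) + (-9)| ≥ 9 − 9/2 = 9/2.
Hence |(y - 12)/(y + 1) − (22/9)| < 13|y + 10|/(9·(9/2)) = (26/81)|y + 10|, which is < eps once |y + 10| < (81/26)eps.
Take delta = min(9/2, (81/26)eps). Then 0 < |y + 10| < delta forces both bounds, so |(y - 12)/(y + 1) − (22/9)| < eps.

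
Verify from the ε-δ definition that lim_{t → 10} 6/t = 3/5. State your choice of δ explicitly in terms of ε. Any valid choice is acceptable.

δ = min(5, (25/3)ε)

Let ε > 0 be given. We seek δ > 0 such that 0 < |t − 10| < δ implies |6/t − (3/5)| < ε.
|6/t − (3/5)| = 6·|10 − t|/(10·|t|) = 6|t − 10|/(10|t|).
Require δ ≤ 5 so that |t| > 10 − 5 = 5, hence 10|t| > 50.
Then |6/t − (3/5)| < 6|t − 10|/50, which is < ε when |t − 10| < (25/3)ε.
Take δ = min(5, (25/3)ε). Then 0 < |t − 10| < δ gives both |t − 10| < 5 and |t − 10| < (25/3)ε, so |6/t − (3/5)| < ε.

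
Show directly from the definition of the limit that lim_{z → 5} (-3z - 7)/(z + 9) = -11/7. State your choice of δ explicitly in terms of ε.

Let ε > 0 be given. We want δ > 0 with 0 < |z − 5| < δ ⇒ |(-3z - 7)/(z + 9) + 11/7| < ε.
Combining over a common denominator, (-3z - 7)/(z + 9) + 11/7 = [(-3z - 7)·14 − (-22)·(z + 9)] / [14·(z + 9)] = -20(z − 5) / (14(z + 9)).
So |(-3z - 7)/(z + 9) + 11/7| = 20|z − 5| / (14·|z + 9|).
Restrict δ ≤ 7. Then |z − 5| < 7 gives |z + 9| = |(z − 5) + 14| ≥ 14 − 7 = 7.
Hence |(-3z - 7)/(z + 9) + 11/7| < 20|z − 5|/(14·7) = (10/49)|z − 5|, which is < ε once |z − 5| < (49/10)ε.
Take δ = min(7, (49/10)ε). Then 0 < |z − 5| < δ forces both bounds, so |(-3z - 7)/(z + 9) + 11/7| < ε.

δ = min(7, (49/10)ε)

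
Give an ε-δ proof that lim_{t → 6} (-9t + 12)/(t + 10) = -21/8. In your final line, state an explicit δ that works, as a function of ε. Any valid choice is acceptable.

δ = min(8, (64/51)ε)

Suppose ε > 0. We want δ > 0 with 0 < |t − 6| < δ ⇒ |(-9t + 12)/(t + 10) + 21/8| < ε.
Combining over a common denominator, (-9t + 12)/(t + 10) + 21/8 = [(-9t + 12)·16 − (-42)·(t + 10)] / [16·(t + 10)] = -102(t − 6) / (16(t + 10)).
So |(-9t + 12)/(t + 10) + 21/8| = 102|t − 6| / (16·|t + 10|).
Restrict δ ≤ 8. Then |t − 6| < 8 gives |t + 10| = |(t − 6) + 16| ≥ 16 − 8 = 8.
Hence |(-9t + 12)/(t + 10) + 21/8| < 102|t − 6|/(16·8) = (51/64)|t − 6|, which is < ε once |t − 6| < (64/51)ε.
Take δ = min(8, (64/51)ε). Then 0 < |t − 6| < δ forces both bounds, so |(-9t + 12)/(t + 10) + 21/8| < ε.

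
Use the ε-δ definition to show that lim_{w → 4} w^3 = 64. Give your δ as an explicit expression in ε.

δ = min(2, ε/76)

Let ε > 0. We seek δ > 0 with 0 < |w − 4| < δ ⇒ |w^3 − 64| < ε.
Factor: w^3 − 64 = (w − 4)(w^2 + 4w + 16), so |w^3 − 64| = |w − 4|·|w^2 + 4w + 16|.
Restrict δ ≤ 2. Then |w − 4| < 2 gives |w| < 6, so by the triangle inequality |w^2 + 4w + 16| ≤ 6^2 + 4·6 + 16 = 76.
Hence |w^3 − 64| ≤ 76|w − 4|, which is < ε once |w − 4| < ε/76.
Take δ = min(2, ε/76). If 0 < |w − 4| < δ then both bounds hold and |w^3 − 64| ≤ 76|w − 4| < 76·(ε/76) = ε.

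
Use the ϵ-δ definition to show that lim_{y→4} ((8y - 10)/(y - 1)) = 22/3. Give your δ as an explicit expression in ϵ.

Let ϵ > 0. We want δ > 0 with 0 < |y − 4| < δ ⇒ |(8y - 10)/(y - 1) − (22/3)| < ϵ.
Combining over a common denominator, (8y - 10)/(y - 1) − (22/3) = [(8y - 10)·3 − 22·(y - 1)] / [3·(y - 1)] = 2(y − 4) / (3(y - 1)).
So |(8y - 10)/(y - 1) − (22/3)| = 2|y − 4| / (3·|y − 1|).
Restrict δ ≤ 3/2. Then |y − 4| < 3/2 gives |y − 1| = |(y − 4) + 3| ≥ 3 − 3/2 = 3/2.
Hence |(8y - 10)/(y - 1) − (22/3)| < 2|y − 4|/(3·(3/2)) = (4/9)|y − 4|, which is < ϵ once |y − 4| < (9/4)ϵ.
Take δ = min(3/2, (9/4)ϵ). Then 0 < |y − 4| < δ forces both bounds, so |(8y - 10)/(y - 1) − (22/3)| < ϵ.

δ = min(3/2, (9/4)ϵ)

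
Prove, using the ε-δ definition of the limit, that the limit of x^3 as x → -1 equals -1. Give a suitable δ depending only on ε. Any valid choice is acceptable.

δ = min(2, ε/13)

Let ε > 0. We seek δ > 0 with 0 < |x + 1| < δ ⇒ |x^3 + 1| < ε.
Factor: x^3 + 1 = (x + 1)(x^2 - x + 1), so |x^3 + 1| = |x + 1|·|x^2 - x + 1|.
Impose δ ≤ 2 so that |x| < 3; then |x^2 - x + 1| ≤ 13.
Hence |x^3 + 1| ≤ 13|x + 1|, which is < ε once |x + 1| < ε/13.
Take δ = min(2, ε/13). If 0 < |x + 1| < δ then both bounds hold and |x^3 + 1| ≤ 13|x + 1| < 13·(ε/13) = ε.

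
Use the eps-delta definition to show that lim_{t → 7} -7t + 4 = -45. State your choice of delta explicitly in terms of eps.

delta = eps/7

Fix eps > 0. We need delta > 0 so that 0 < |t − 7| < delta implies |(-7t + 4) + 45| < eps.
Since (-7t + 4) + 45 = -7(t − 7), we have |(-7t + 4) + 45| = 7|t − 7|.
So 7|t − 7| < eps exactly when |t − 7| < eps/7.
Choosing delta = eps/7 gives |(-7t + 4) + 45| = 7|t − 7| < eps whenever |t − 7| < delta.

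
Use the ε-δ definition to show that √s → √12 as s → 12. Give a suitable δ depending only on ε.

δ = min(12, √12·ε)

Suppose ε > 0. We want δ > 0 such that 0 < |s − 12| < δ implies |√s − √12| < ε.
Rationalise: √s − √12 = (s − 12)/(√s + √12), so |√s − √12| = |s − 12|/(√s + √12).
Restrict δ ≤ 12 so that |s − 12| < 12 forces s > 0, and then √s + √12 > √12.
Hence |√s − √12| < |s − 12|/√12, which is < ε once |s − 12| < √12·ε.
Take δ = min(12, √12·ε). If 0 < |s − 12| < δ then s > 0 and |√s − √12| < |s − 12|/√12 < ε.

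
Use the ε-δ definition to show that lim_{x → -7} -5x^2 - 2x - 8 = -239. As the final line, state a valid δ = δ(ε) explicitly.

δ = min(1, ε/73)

Let ε > 0. We want δ > 0 such that 0 < |x + 7| < δ implies |(-5x^2 - 2x - 8) + 239| < ε.
(-5x^2 - 2x - 8) + 239 = -5x^2 - 2x + 231 = (x + 7)(-5x + 33).
So |(-5x^2 - 2x - 8) + 239| = |x + 7|·|-5x + 33|.
Assume first that |x + 7| < 1, so |x| < 8. Then |-5x + 33| ≤ 5·8 + 33 = 73.
Hence |(-5x^2 - 2x - 8) + 239| ≤ 73|x + 7| < ε provided |x + 7| < ε/73.
Choosing δ = min(1, ε/73) ensures both conditions, hence |(-5x^2 - 2x - 8) + 239| < ε.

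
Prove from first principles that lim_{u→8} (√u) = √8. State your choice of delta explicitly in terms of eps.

delta = min(8, √8·eps)

Let eps > 0 be given. We want delta > 0 such that 0 < |u − 8| < delta implies |√u − √8| < eps.
Multiplying by the conjugate, |√u − √8| = |u − 8|/(√u + √8).
Restrict delta ≤ 8 so that |u − 8| < 8 forces u > 0, and then √u + √8 > √8.
Hence |√u − √8| < |u − 8|/√8, which is < eps once |u − 8| < √8·eps.
Take delta = min(8, √8·eps). If 0 < |u − 8| < delta then u > 0 and |√u − √8| < |u − 8|/√8 < eps.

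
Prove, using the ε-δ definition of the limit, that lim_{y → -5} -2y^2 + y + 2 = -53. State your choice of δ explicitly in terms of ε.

δ = min(1, ε/23)

Let ε > 0 be given. We want δ > 0 such that 0 < |y + 5| < δ implies |(-2y^2 + y + 2) + 53| < ε.
(-2y^2 + y + 2) + 53 = -2y^2 + y + 55 = (y + 5)(-2y + 11).
So |(-2y^2 + y + 2) + 53| = |y + 5|·|-2y + 11|.
Require δ ≤ 1. Then |y + 5| < 1 gives |y| < 6, and by the triangle inequality |-2y + 11| ≤ 2·6 + 11 = 23.
Hence |(-2y^2 + y + 2) + 53| ≤ 23|y + 5| < ε provided |y + 5| < ε/23.
Take δ = min(1, ε/23). Then 0 < |y + 5| < δ gives both |y + 5| < 1 and |y + 5| < ε/23, so |(-2y^2 + y + 2) + 53| < ε.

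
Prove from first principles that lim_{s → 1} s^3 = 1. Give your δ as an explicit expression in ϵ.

δ = min(1, ϵ/7)

Let ϵ > 0 be given. We seek δ > 0 with 0 < |s − 1| < δ ⇒ |s^3 − 1| < ϵ.
Factor: s^3 − 1 = (s − 1)(s^2 + s + 1), so |s^3 − 1| = |s − 1|·|s^2 + s + 1|.
Impose δ ≤ 1 so that |s| < 2; then |s^2 + s + 1| ≤ 7.
Hence |s^3 − 1| ≤ 7|s − 1|, which is < ϵ once |s − 1| < ϵ/7.
Take δ = min(1, ϵ/7). If 0 < |s − 1| < δ then both bounds hold and |s^3 − 1| ≤ 7|s − 1| < 7·(ϵ/7) = ϵ.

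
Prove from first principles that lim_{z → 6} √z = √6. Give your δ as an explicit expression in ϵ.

Let ϵ > 0 be given. We want δ > 0 such that 0 < |z − 6| < δ implies |√z − √6| < ϵ.
Multiplying by the conjugate, |√z − √6| = |z − 6|/(√z + √6).
Restrict δ ≤ 6 so that |z − 6| < 6 forces z > 0, and then √z + √6 > √6.
Hence |√z − √6| < |z − 6|/√6, which is < ϵ once |z − 6| < √6·ϵ.
Take δ = min(6, √6·ϵ). If 0 < |z − 6| < δ then z > 0 and |√z − √6| < |z − 6|/√6 < ϵ.

δ = min(6, √6·ϵ)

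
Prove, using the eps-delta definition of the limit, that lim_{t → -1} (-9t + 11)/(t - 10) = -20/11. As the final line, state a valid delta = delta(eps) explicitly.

Let eps > 0 be given. We want delta > 0 with 0 < |t + 1| < delta ⇒ |(-9t + 11)/(t - 10) + 20/11| < eps.
Combining over a common denominator, (-9t + 11)/(t - 10) + 20/11 = [(-9t + 11)·(-11) − 20·(t - 10)] / [(-11)·(t - 10)] = 79(t + 1) / ((-11)(t - 10)).
So |(-9t + 11)/(t - 10) + 20/11| = 79|t + 1| / (11·|t − 10|).
Require delta ≤ 11/2, so |t − 10| ≥ |-11| − |t + 1| > 11 − 11/2 = 11/2.
Hence |(-9t + 11)/(t - 10) + 20/11| < 79|t + 1|/(11·(11/2)) = (158/121)|t + 1|, which is < eps once |t + 1| < (121/158)eps.
Take delta = min(11/2, (121/158)eps). Then 0 < |t + 1| < delta forces both bounds, so |(-9t + 11)/(t - 10) + 20/11| < eps.

delta = min(11/2, (121/158)eps)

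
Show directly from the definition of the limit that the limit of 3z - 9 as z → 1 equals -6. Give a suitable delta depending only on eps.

Fix eps > 0. We need delta > 0 so that 0 < |z − 1| < delta implies |(3z - 9) + 6| < eps.
|(3z - 9) + 6| = |3z - 3| = 3|z − 1|.
So 3|z − 1| < eps exactly when |z − 1| < eps/3.
Take delta = eps/3. If 0 < |z − 1| < delta then |(3z - 9) + 6| = 3|z − 1| < 3·(eps/3) = eps.

delta = eps/3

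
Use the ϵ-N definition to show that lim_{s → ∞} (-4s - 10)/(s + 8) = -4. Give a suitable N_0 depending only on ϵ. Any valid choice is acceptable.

Let ϵ > 0 be given. We seek N_0 > 0 such that s > N_0 implies |(-4s - 10)/(s + 8) + 4| < ϵ.
(-4s - 10)/(s + 8) + 4 = ((-4s - 10) − (-4)(s + 8)) / ((s + 8)) = 22/((s + 8)).
For s > 0 we have s + 8 > s, so |(-4s - 10)/(s + 8) + 4| = 22/((s + 8)) < 22/(s) = 22/s.
Thus |(-4s - 10)/(s + 8) + 4| < ϵ whenever s > 22/ϵ.
Take N_0 = 22/ϵ. If s > N_0 then |(-4s - 10)/(s + 8) + 4| < 22/s < ϵ.

N_0 = 22/ϵ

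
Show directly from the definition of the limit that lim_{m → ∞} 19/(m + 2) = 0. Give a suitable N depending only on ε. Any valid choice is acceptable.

Let ε > 0. For m ≥ 1, |19/(m + 2) − 0| = 19/(m + 2) ≤ 19/m.
We need 19/m < ε, i.e. m > 19/ε.
Take N = 19/ε. If m > N then |19/(m + 2)| ≤ 19/m < ε.

N = 19/ε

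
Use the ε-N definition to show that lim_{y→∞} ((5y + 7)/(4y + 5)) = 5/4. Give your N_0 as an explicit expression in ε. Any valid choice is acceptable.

N_0 = (3/16)/ε

Suppose ε > 0. We seek N_0 > 0 such that y > N_0 implies |(5y + 7)/(4y + 5) − (5/4)| < ε.
(5y + 7)/(4y + 5) − (5/4) = (4(5y + 7) − 5(4y + 5)) / (4(4y + 5)) = 3/(4(4y + 5)).
For y > 0 we have 4y + 5 > 4y, so |(5y + 7)/(4y + 5) − (5/4)| = 3/(4(4y + 5)) < 3/(4·4y) = (3/16)/y.
Thus |(5y + 7)/(4y + 5) − (5/4)| < ε whenever y > (3/16)/ε.
Take N_0 = (3/16)/ε. If y > N_0 then |(5y + 7)/(4y + 5) − (5/4)| < (3/16)/y < ε.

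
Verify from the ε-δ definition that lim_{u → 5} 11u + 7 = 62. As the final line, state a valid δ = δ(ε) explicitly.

Suppose ε > 0. We need δ > 0 so that 0 < |u − 5| < δ implies |(11u + 7) − 62| < ε.
Since (11u + 7) − 62 = 11(u − 5), we have |(11u + 7) − 62| = 11|u − 5|.
Thus it suffices that |u − 5| < ε/11.
Choosing δ = ε/11 gives |(11u + 7) − 62| = 11|u − 5| < ε whenever |u − 5| < δ.

δ = ε/11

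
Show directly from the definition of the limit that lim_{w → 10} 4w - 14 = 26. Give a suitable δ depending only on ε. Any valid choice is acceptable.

δ = ε/4

Suppose ε > 0. We need δ > 0 so that 0 < |w − 10| < δ implies |(4w - 14) − 26| < ε.
Since (4w - 14) − 26 = 4(w − 10), we have |(4w - 14) − 26| = 4|w − 10|.
Thus it suffices that |w − 10| < ε/4.
Take δ = ε/4. If 0 < |w − 10| < δ then |(4w - 14) − 26| = 4|w − 10| < 4·(ε/4) = ε.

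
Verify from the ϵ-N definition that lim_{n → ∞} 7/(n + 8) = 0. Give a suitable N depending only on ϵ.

N = 7/ϵ

Suppose ϵ > 0. For n ≥ 1, |7/(n + 8) − 0| = 7/(n + 8) ≤ 7/n.
We need 7/n < ϵ, i.e. n > 7/ϵ.
Take N = 7/ϵ. If n > N then |7/(n + 8)| ≤ 7/n < ϵ.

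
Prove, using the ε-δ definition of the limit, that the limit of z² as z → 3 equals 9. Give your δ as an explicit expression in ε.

Suppose ε > 0. We seek δ > 0 with 0 < |z − 3| < δ ⇒ |z² − 9| < ε.
Factor: z² − 9 = (z − 3)(z + 3), so |z² − 9| = |z − 3|·|z + 3|.
Impose δ ≤ 1 so that |z| < 4; then |z + 3| ≤ 7.
Hence |z² − 9| ≤ 7|z − 3|, which is < ε once |z − 3| < ε/7.
Take δ = min(1, ε/7). If 0 < |z − 3| < δ then both bounds hold and |z² − 9| ≤ 7|z − 3| < 7·(ε/7) = ε.

δ = min(1, ε/7)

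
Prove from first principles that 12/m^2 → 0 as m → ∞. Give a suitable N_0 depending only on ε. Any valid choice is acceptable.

Fix ε > 0. For m ≥ 1, |12/m^2 − 0| = 12/m^2.
12/m^2 < ε ⇔ m^2 > 12/ε ⇔ m > (12/ε)^{1/2}.
Take N_0 = (12/ε)^{1/2}. Then m > N_0 implies 12/m^2 < ε.

N_0 = (12/ε)^{1/2}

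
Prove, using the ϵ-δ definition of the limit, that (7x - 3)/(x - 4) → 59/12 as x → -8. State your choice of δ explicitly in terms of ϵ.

δ = min(6, (72/25)ϵ)

Let ϵ > 0. We want δ > 0 with 0 < |x + 8| < δ ⇒ |(7x - 3)/(x - 4) − (59/12)| < ϵ.
Combining over a common denominator, (7x - 3)/(x - 4) − (59/12) = [(7x - 3)·(-12) − (-59)·(x - 4)] / [(-12)·(x - 4)] = -25(x + 8) / ((-12)(x - 4)).
So |(7x - 3)/(x - 4) − (59/12)| = 25|x + 8| / (12·|x − 4|).
Restrict δ ≤ 6. Then |x + 8| < 6 gives |x − 4| = |(x + 8) + (-12)| ≥ 12 − 6 = 6.
Hence |(7x - 3)/(x - 4) − (59/12)| < 25|x + 8|/(12·6) = (25/72)|x + 8|, which is < ϵ once |x + 8| < (72/25)ϵ.
Take δ = min(6, (72/25)ϵ). Then 0 < |x + 8| < δ forces both bounds, so |(7x - 3)/(x - 4) − (59/12)| < ϵ.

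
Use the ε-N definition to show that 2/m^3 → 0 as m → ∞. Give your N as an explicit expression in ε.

N = (2/ε)^{1/3}

Suppose ε > 0. For m ≥ 1, |2/m^3 − 0| = 2/m^3.
2/m^3 < ε ⇔ m^3 > 2/ε ⇔ m > (2/ε)^{1/3}.
Take N = (2/ε)^{1/3}. Then m > N implies 2/m^3 < ε.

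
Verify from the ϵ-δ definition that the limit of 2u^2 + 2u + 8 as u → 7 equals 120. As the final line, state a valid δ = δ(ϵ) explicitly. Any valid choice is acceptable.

δ = min(1, ϵ/32)

Let ϵ > 0 be given. We want δ > 0 such that 0 < |u − 7| < δ implies |(2u^2 + 2u + 8) − 120| < ϵ.
(2u^2 + 2u + 8) − 120 = 2u^2 + 2u - 112 = (u − 7)(2u + 16).
So |(2u^2 + 2u + 8) − 120| = |u − 7|·|2u + 16|.
Require δ ≤ 1. Then |u − 7| < 1 gives |u| < 8, and by the triangle inequality |2u + 16| ≤ 2·8 + 16 = 32.
Hence |(2u^2 + 2u + 8) − 120| ≤ 32|u − 7| < ϵ provided |u − 7| < ϵ/32.
Take δ = min(1, ϵ/32). Then 0 < |u − 7| < δ gives both |u − 7| < 1 and |u − 7| < ϵ/32, so |(2u^2 + 2u + 8) − 120| < ϵ.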